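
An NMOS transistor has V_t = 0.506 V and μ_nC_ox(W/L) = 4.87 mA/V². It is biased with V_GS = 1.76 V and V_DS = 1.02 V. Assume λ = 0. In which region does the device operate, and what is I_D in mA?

Triode; I_D = 3.70 mA

V_ov = V_GS − V_t = 1.76 − 0.506 = 1.25 V.
Since V_DS = 1.02 V < V_ov = 1.25 V, the device is in the triode region.
I_D = k_n [V_ov · V_DS − ½ V_DS²] = 4.87 × [1.25 × 1.02 − 0.5 × 1.02²] = 3.7 mA.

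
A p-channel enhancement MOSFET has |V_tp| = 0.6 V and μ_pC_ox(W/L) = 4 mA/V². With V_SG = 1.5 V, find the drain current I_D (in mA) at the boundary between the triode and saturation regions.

At the boundary V_SD = V_ov = V_SG − |V_tp| = 1.5 − 0.6 = 0.9 V.
I_D = ½ k_p V_ov² = 0.5 × 4 × 0.9² = 1.62 mA.

I_D = 1.62 mA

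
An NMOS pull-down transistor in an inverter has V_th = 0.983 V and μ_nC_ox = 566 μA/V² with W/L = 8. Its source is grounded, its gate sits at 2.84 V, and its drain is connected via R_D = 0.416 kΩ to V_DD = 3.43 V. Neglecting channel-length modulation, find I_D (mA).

V_GS = V_G = 2.84 V, so V_ov = 2.84 − 0.983 = 1.86 V.
k_n = μ_nC_ox · (W/L) = 4.528 mA/V².
Assume saturation: I_D = ½ k_n V_ov² = 0.5 × 4.528 × 1.86² = 7.81 mA, giving V_DS = V_DD − I_D R_D = 3.43 − 7.81 × 0.416 = 0.182 V.
But 0.182 V < V_ov = 1.86 V, so the device is actually in triode.
In triode I_D = k_n[V_ov V_DS − ½ V_DS²] and I_D = (V_DD − V_DS)/R_D. Equating: 0.942 V_DS² − 4.498 V_DS + 3.43 = 0, giving V_DS = 0.953 V (the root below V_ov).
I_D = (3.43 − 0.953) / 0.416 = 5.96 mA.

I_D = 5.96 mA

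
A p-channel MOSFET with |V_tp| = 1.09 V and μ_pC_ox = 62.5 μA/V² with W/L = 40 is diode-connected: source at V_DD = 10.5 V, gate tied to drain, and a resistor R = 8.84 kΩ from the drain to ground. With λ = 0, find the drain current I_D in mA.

With gate tied to drain, V_SG = V_SD ≥ V_SG − |V_tp|, so the device is in saturation.
k_p = μ_pC_ox · (W/L) = 2.5 mA/V².
KCL at the drain: ½ k_p (V_SG − |V_tp|)² = (V_DD − V_SG)/R.
Let x = V_SG − 1.09. Then 11.1 x² + x − 9.41 = 0, giving x = 0.879 V (positive root), so V_SG = 1.97 V.
I_D = (V_DD − V_SG)/R = (10.5 − 1.97) / 8.84 = 0.965 mA.

I_D = 0.965 mA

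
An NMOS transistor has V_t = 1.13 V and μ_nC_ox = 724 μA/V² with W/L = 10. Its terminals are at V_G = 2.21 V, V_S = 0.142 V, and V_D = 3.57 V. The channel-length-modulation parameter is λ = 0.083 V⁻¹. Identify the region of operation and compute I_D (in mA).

V_GS = V_G − V_S = 2.21 − 0.142 = 2.07 V; V_DS = V_D − V_S = 3.57 − 0.142 = 3.43 V.
k_n = μ_nC_ox · (W/L) = 7.24 mA/V².
V_ov = V_GS − V_t = 2.07 − 1.13 = 0.938 V.
Since V_DS = 3.43 V ≥ V_ov = 0.938 V, the device is in saturation.
I_D = ½ k_n V_ov² (1 + λ V_DS) = 0.5 × 7.24 × 0.938² × (1 + 0.083 × 3.43) = 4.09 mA.

Saturation; I_D = 4.09 mA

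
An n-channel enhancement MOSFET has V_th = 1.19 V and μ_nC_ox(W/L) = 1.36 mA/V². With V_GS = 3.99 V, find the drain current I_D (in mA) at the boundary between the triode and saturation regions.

At the boundary V_DS = V_ov = V_GS − V_th = 3.99 − 1.19 = 2.8 V.
I_D = ½ k_n V_ov² = 0.5 × 1.36 × 2.8² = 5.33 mA.

I_D = 5.33 mA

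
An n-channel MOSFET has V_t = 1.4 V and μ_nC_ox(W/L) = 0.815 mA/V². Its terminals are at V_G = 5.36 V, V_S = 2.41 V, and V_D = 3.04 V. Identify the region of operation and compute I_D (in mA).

V_GS = V_G − V_S = 5.36 − 2.41 = 2.95 V; V_DS = V_D − V_S = 3.04 − 2.41 = 0.63 V.
V_ov = V_GS − V_t = 2.95 − 1.4 = 1.55 V.
Since V_DS = 0.63 V < V_ov = 1.55 V, the device is in the triode region.
I_D = k_n [V_ov · V_DS − ½ V_DS²] = 0.815 × [1.55 × 0.63 − 0.5 × 0.63²] = 0.634 mA.

Triode; I_D = 0.634 mA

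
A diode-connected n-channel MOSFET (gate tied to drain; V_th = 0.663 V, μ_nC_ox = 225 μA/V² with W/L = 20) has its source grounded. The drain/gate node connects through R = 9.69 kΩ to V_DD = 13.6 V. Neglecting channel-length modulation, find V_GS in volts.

With gate tied to drain, V_GS = V_DS ≥ V_GS − V_th, so the device is in saturation.
k_n = μ_nC_ox · (W/L) = 4.5 mA/V².
KCL at the drain: ½ k_n (V_GS − V_th)² = (V_DD − V_GS)/R.
Let x = V_GS − 0.663. Then 21.8 x² + x − 12.94 = 0, giving x = 0.748 V (positive root), so V_GS = 1.41 V.
I_D = (V_DD − V_GS)/R = (13.6 − 1.41) / 9.69 = 1.26 mA.

V_GS = 1.41 V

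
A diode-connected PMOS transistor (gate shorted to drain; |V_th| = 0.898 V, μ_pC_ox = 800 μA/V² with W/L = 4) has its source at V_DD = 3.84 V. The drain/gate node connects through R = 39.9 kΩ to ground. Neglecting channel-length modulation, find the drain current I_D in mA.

I_D = 0.0685 mA

With gate tied to drain, V_SG = V_SD ≥ V_SG − |V_th|, so the device is in saturation.
k_p = μ_pC_ox · (W/L) = 3.2 mA/V².
KCL at the drain: ½ k_p (V_SG − |V_th|)² = (V_DD − V_SG)/R.
Let x = V_SG − 0.898. Then 63.8 x² + x − 2.942 = 0, giving x = 0.207 V (positive root), so V_SG = 1.1 V.
I_D = (V_DD − V_SG)/R = (3.84 − 1.1) / 39.9 = 0.0685 mA.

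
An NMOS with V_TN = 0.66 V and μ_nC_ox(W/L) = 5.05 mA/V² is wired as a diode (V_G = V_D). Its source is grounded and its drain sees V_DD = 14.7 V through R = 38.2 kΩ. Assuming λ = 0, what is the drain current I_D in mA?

With gate tied to drain, V_GS = V_DS ≥ V_GS − V_TN, so the device is in saturation.
KCL at the drain: ½ k_n (V_GS − V_TN)² = (V_DD − V_GS)/R.
Let x = V_GS − 0.66. Then 96.5 x² + x − 14.04 = 0, giving x = 0.376 V (positive root), so V_GS = 1.04 V.
I_D = (V_DD − V_GS)/R = (14.7 − 1.04) / 38.2 = 0.358 mA.

I_D = 0.358 mA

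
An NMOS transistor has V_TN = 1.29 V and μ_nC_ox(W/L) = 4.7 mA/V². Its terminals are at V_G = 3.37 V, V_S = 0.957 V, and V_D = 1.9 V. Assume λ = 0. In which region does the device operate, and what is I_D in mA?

Triode; I_D = 2.89 mA

V_GS = V_G − V_S = 3.37 − 0.957 = 2.41 V; V_DS = V_D − V_S = 1.9 − 0.957 = 0.943 V.
V_ov = V_GS − V_TN = 2.41 − 1.29 = 1.12 V.
Since V_DS = 0.943 V < V_ov = 1.12 V, the device is in the triode region.
I_D = k_n [V_ov · V_DS − ½ V_DS²] = 4.7 × [1.12 × 0.943 − 0.5 × 0.943²] = 2.89 mA.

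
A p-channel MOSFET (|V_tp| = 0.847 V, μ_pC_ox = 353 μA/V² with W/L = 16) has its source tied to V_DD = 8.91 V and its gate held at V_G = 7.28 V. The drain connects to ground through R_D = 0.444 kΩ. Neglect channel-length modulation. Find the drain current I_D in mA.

I_D = 1.73 mA

V_SG = V_DD − V_G = 8.91 − 7.28 = 1.63 V, so V_ov = 1.63 − 0.847 = 0.783 V.
k_p = μ_pC_ox · (W/L) = 5.648 mA/V².
Assume saturation: I_D = ½ k_p V_ov² = 0.5 × 5.648 × 0.783² = 1.73 mA, giving V_SD = V_DD − I_D R_D = 8.91 − 1.73 × 0.444 = 8.14 V.
V_SD = 8.14 V ≥ V_ov = 0.783 V, confirming saturation.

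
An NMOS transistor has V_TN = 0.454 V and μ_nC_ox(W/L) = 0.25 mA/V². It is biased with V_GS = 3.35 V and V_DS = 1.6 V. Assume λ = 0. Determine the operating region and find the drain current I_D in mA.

Triode; I_D = 0.838 mA

V_ov = V_GS − V_TN = 3.35 − 0.454 = 2.9 V.
Since V_DS = 1.6 V < V_ov = 2.9 V, the device is in the triode region.
I_D = k_n [V_ov · V_DS − ½ V_DS²] = 0.25 × [2.9 × 1.6 − 0.5 × 1.6²] = 0.838 mA.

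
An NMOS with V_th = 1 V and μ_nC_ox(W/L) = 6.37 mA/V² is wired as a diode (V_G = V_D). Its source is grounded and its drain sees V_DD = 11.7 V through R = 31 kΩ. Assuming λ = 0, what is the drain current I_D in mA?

I_D = 0.335 mA

With gate tied to drain, V_GS = V_DS ≥ V_GS − V_th, so the device is in saturation.
KCL at the drain: ½ k_n (V_GS − V_th)² = (V_DD − V_GS)/R.
Let x = V_GS − 1. Then 98.7 x² + x − 10.7 = 0, giving x = 0.324 V (positive root), so V_GS = 1.32 V.
I_D = (V_DD − V_GS)/R = (11.7 − 1.32) / 31 = 0.335 mA.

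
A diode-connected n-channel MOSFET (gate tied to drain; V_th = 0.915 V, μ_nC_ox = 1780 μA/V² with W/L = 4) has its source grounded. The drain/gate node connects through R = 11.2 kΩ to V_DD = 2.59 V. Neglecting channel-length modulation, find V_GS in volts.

V_GS = 1.11 V

With gate tied to drain, V_GS = V_DS ≥ V_GS − V_th, so the device is in saturation.
k_n = μ_nC_ox · (W/L) = 7.12 mA/V².
KCL at the drain: ½ k_n (V_GS − V_th)² = (V_DD − V_GS)/R.
Let x = V_GS − 0.915. Then 39.9 x² + x − 1.675 = 0, giving x = 0.193 V (positive root), so V_GS = 1.11 V.
I_D = (V_DD − V_GS)/R = (2.59 − 1.11) / 11.2 = 0.132 mA.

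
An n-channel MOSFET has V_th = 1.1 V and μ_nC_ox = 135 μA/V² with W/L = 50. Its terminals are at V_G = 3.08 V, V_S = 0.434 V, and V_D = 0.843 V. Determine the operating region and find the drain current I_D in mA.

Triode; I_D = 3.70 mA

V_GS = V_G − V_S = 3.08 − 0.434 = 2.65 V; V_DS = V_D − V_S = 0.843 − 0.434 = 0.409 V.
k_n = μ_nC_ox · (W/L) = 6.75 mA/V².
V_ov = V_GS − V_th = 2.65 − 1.1 = 1.55 V.
Since V_DS = 0.409 V < V_ov = 1.55 V, the device is in the triode region.
I_D = k_n [V_ov · V_DS − ½ V_DS²] = 6.75 × [1.55 × 0.409 − 0.5 × 0.409²] = 3.7 mA.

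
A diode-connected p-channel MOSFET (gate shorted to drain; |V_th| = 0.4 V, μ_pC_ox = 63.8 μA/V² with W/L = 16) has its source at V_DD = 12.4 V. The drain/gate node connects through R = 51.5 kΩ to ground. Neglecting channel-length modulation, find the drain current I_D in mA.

With gate tied to drain, V_SG = V_SD ≥ V_SG − |V_th|, so the device is in saturation.
k_p = μ_pC_ox · (W/L) = 1.021 mA/V².
KCL at the drain: ½ k_p (V_SG − |V_th|)² = (V_DD − V_SG)/R.
Let x = V_SG − 0.4. Then 26.3 x² + x − 12 = 0, giving x = 0.657 V (positive root), so V_SG = 1.06 V.
I_D = (V_DD − V_SG)/R = (12.4 − 1.06) / 51.5 = 0.22 mA.

I_D = 0.220 mA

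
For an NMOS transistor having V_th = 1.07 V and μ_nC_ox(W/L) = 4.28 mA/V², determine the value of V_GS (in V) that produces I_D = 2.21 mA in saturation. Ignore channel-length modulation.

In saturation I_D = ½ k_n (V_GS − V_th)², so V_GS − V_th = √(2 I_D / k_n) = √(2 × 2.21 / 4.28) = 1.02 V.
V_GS = 1.07 + 1.02 = 2.09 V.

V_GS = 2.09 V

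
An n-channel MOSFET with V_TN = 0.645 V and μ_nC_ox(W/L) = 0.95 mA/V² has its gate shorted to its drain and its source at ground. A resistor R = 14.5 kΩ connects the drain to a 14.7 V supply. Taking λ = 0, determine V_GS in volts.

With gate tied to drain, V_GS = V_DS ≥ V_GS − V_TN, so the device is in saturation.
KCL at the drain: ½ k_n (V_GS − V_TN)² = (V_DD − V_GS)/R.
Let x = V_GS − 0.645. Then 6.89 x² + x − 14.05 = 0, giving x = 1.36 V (positive root), so V_GS = 2 V.
I_D = (V_DD − V_GS)/R = (14.7 − 2) / 14.5 = 0.876 mA.

V_GS = 2.00 V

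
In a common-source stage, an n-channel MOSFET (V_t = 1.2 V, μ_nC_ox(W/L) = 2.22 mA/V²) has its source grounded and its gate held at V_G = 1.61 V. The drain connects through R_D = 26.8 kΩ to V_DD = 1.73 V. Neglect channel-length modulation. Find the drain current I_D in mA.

I_D = 0.0618 mA

V_GS = V_G = 1.61 V, so V_ov = 1.61 − 1.2 = 0.41 V.
Assume saturation: I_D = ½ k_n V_ov² = 0.5 × 2.22 × 0.41² = 0.187 mA, giving V_DS = V_DD − I_D R_D = 1.73 − 0.187 × 26.8 = -3.27 V.
But -3.27 V < V_ov = 0.41 V, so the device is actually in triode.
In triode I_D = k_n[V_ov V_DS − ½ V_DS²] and I_D = (V_DD − V_DS)/R_D. Equating: 29.7 V_DS² − 25.39 V_DS + 1.73 = 0, giving V_DS = 0.0747 V (the root below V_ov).
I_D = (1.73 − 0.0747) / 26.8 = 0.0618 mA.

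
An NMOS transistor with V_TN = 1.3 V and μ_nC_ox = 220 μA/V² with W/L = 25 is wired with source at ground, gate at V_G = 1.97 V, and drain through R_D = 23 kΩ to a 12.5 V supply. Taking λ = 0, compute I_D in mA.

I_D = 0.536 mA

V_GS = V_G = 1.97 V, so V_ov = 1.97 − 1.3 = 0.67 V.
k_n = μ_nC_ox · (W/L) = 5.5 mA/V².
Assume saturation: I_D = ½ k_n V_ov² = 0.5 × 5.5 × 0.67² = 1.23 mA, giving V_DS = V_DD − I_D R_D = 12.5 − 1.23 × 23 = -15.9 V.
But -15.9 V < V_ov = 0.67 V, so the device is actually in triode.
In triode I_D = k_n[V_ov V_DS − ½ V_DS²] and I_D = (V_DD − V_DS)/R_D. Equating: 63.2 V_DS² − 85.75 V_DS + 12.5 = 0, giving V_DS = 0.166 V (the root below V_ov).
I_D = (12.5 − 0.166) / 23 = 0.536 mA.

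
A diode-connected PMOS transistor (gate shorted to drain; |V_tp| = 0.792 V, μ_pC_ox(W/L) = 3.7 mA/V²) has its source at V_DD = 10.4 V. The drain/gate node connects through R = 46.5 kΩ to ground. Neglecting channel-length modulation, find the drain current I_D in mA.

With gate tied to drain, V_SG = V_SD ≥ V_SG − |V_tp|, so the device is in saturation.
KCL at the drain: ½ k_p (V_SG − |V_tp|)² = (V_DD − V_SG)/R.
Let x = V_SG − 0.792. Then 86 x² + x − 9.608 = 0, giving x = 0.328 V (positive root), so V_SG = 1.12 V.
I_D = (V_DD − V_SG)/R = (10.4 − 1.12) / 46.5 = 0.2 mA.

I_D = 0.200 mA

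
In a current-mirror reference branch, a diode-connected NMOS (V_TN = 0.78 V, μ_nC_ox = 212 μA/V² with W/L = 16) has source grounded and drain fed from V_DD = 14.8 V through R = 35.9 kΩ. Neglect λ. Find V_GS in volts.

With gate tied to drain, V_GS = V_DS ≥ V_GS − V_TN, so the device is in saturation.
k_n = μ_nC_ox · (W/L) = 3.392 mA/V².
KCL at the drain: ½ k_n (V_GS − V_TN)² = (V_DD − V_GS)/R.
Let x = V_GS − 0.78. Then 60.9 x² + x − 14.02 = 0, giving x = 0.472 V (positive root), so V_GS = 1.25 V.
I_D = (V_DD − V_GS)/R = (14.8 − 1.25) / 35.9 = 0.377 mA.

V_GS = 1.25 V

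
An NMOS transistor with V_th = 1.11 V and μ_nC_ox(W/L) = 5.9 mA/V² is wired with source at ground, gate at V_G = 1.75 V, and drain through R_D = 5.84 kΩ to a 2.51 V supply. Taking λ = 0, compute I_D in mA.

V_GS = V_G = 1.75 V, so V_ov = 1.75 − 1.11 = 0.64 V.
Assume saturation: I_D = ½ k_n V_ov² = 0.5 × 5.9 × 0.64² = 1.21 mA, giving V_DS = V_DD − I_D R_D = 2.51 − 1.21 × 5.84 = -4.55 V.
But -4.55 V < V_ov = 0.64 V, so the device is actually in triode.
In triode I_D = k_n[V_ov V_DS − ½ V_DS²] and I_D = (V_DD − V_DS)/R_D. Equating: 17.2 V_DS² − 23.05 V_DS + 2.51 = 0, giving V_DS = 0.12 V (the root below V_ov).
I_D = (2.51 − 0.12) / 5.84 = 0.409 mA.

I_D = 0.409 mA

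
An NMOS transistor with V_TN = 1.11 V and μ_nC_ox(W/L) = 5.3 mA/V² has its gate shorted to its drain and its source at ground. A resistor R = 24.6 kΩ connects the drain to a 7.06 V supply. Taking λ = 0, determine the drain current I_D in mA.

I_D = 0.230 mA

With gate tied to drain, V_GS = V_DS ≥ V_GS − V_TN, so the device is in saturation.
KCL at the drain: ½ k_n (V_GS − V_TN)² = (V_DD − V_GS)/R.
Let x = V_GS − 1.11. Then 65.2 x² + x − 5.95 = 0, giving x = 0.295 V (positive root), so V_GS = 1.4 V.
I_D = (V_DD − V_GS)/R = (7.06 − 1.4) / 24.6 = 0.23 mA.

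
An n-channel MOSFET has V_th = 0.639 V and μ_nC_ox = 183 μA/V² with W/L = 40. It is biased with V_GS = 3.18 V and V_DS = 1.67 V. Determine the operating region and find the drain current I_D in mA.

Triode; I_D = 20.9 mA

k_n = μ_nC_ox · (W/L) = 7.32 mA/V².
V_ov = V_GS − V_th = 3.18 − 0.639 = 2.54 V.
Since V_DS = 1.67 V < V_ov = 2.54 V, the device is in the triode region.
I_D = k_n [V_ov · V_DS − ½ V_DS²] = 7.32 × [2.54 × 1.67 − 0.5 × 1.67²] = 20.9 mA.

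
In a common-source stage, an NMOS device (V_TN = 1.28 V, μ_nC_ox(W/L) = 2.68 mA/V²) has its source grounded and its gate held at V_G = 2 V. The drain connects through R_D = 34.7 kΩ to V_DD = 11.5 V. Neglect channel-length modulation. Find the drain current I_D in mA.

V_GS = V_G = 2 V, so V_ov = 2 − 1.28 = 0.72 V.
Assume saturation: I_D = ½ k_n V_ov² = 0.5 × 2.68 × 0.72² = 0.695 mA, giving V_DS = V_DD − I_D R_D = 11.5 − 0.695 × 34.7 = -12.6 V.
But -12.6 V < V_ov = 0.72 V, so the device is actually in triode.
In triode I_D = k_n[V_ov V_DS − ½ V_DS²] and I_D = (V_DD − V_DS)/R_D. Equating: 46.5 V_DS² − 67.96 V_DS + 11.5 = 0, giving V_DS = 0.195 V (the root below V_ov).
I_D = (11.5 − 0.195) / 34.7 = 0.326 mA.

I_D = 0.326 mA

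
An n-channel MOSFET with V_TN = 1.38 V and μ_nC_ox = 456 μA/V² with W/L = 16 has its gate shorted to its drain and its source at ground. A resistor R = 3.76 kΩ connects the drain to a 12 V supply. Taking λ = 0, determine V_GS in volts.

V_GS = 2.22 V

With gate tied to drain, V_GS = V_DS ≥ V_GS − V_TN, so the device is in saturation.
k_n = μ_nC_ox · (W/L) = 7.296 mA/V².
KCL at the drain: ½ k_n (V_GS − V_TN)² = (V_DD − V_GS)/R.
Let x = V_GS − 1.38. Then 13.7 x² + x − 10.62 = 0, giving x = 0.844 V (positive root), so V_GS = 2.22 V.
I_D = (V_DD − V_GS)/R = (12 − 2.22) / 3.76 = 2.6 mA.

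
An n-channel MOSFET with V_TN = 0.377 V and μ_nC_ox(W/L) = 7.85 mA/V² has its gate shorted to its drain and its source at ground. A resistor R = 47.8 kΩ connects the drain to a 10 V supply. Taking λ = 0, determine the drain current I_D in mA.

With gate tied to drain, V_GS = V_DS ≥ V_GS − V_TN, so the device is in saturation.
KCL at the drain: ½ k_n (V_GS − V_TN)² = (V_DD − V_GS)/R.
Let x = V_GS − 0.377. Then 188 x² + x − 9.623 = 0, giving x = 0.224 V (positive root), so V_GS = 0.601 V.
I_D = (V_DD − V_GS)/R = (10 − 0.601) / 47.8 = 0.197 mA.

I_D = 0.197 mA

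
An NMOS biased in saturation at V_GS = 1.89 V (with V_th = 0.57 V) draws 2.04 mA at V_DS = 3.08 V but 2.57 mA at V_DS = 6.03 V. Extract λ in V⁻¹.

With V_GS fixed, I_D ∝ (1 + λ V_DS) in saturation, so I_D2/I_D1 = (1 + λ V_DS2)/(1 + λ V_DS1).
2.57/2.04 = 1.26 = (1 + 6.03 λ)/(1 + 3.08 λ).
Solving: λ (I_D1 V_DS2 − I_D2 V_DS1) = I_D2 − I_D1, so λ = (2.57 − 2.04) / (2.04 × 6.03 − 2.57 × 3.08) = 0.53 / 4.39 = 0.121 V⁻¹.

λ = 0.121 V⁻¹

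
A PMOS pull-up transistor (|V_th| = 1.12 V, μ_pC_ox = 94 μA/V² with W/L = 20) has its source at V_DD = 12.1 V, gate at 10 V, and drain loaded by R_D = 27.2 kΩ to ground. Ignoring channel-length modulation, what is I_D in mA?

V_SG = V_DD − V_G = 12.1 − 10 = 2.1 V, so V_ov = 2.1 − 1.12 = 0.98 V.
k_p = μ_pC_ox · (W/L) = 1.88 mA/V².
Assume saturation: I_D = ½ k_p V_ov² = 0.5 × 1.88 × 0.98² = 0.903 mA, giving V_SD = V_DD − I_D R_D = 12.1 − 0.903 × 27.2 = -12.5 V.
But -12.5 V < V_ov = 0.98 V, so the device is actually in triode.
In triode I_D = k_p[V_ov V_SD − ½ V_SD²] and I_D = (V_DD − V_SD)/R_D. Equating: 25.6 V_SD² − 51.11 V_SD + 12.1 = 0, giving V_SD = 0.274 V (the root below V_ov).
I_D = (12.1 − 0.274) / 27.2 = 0.435 mA.

I_D = 0.435 mA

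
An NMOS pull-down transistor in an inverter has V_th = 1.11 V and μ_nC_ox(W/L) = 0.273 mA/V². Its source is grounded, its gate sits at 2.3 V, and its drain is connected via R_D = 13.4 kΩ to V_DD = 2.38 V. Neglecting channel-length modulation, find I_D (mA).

I_D = 0.137 mA

V_GS = V_G = 2.3 V, so V_ov = 2.3 − 1.11 = 1.19 V.
Assume saturation: I_D = ½ k_n V_ov² = 0.5 × 0.273 × 1.19² = 0.193 mA, giving V_DS = V_DD − I_D R_D = 2.38 − 0.193 × 13.4 = -0.21 V.
But -0.21 V < V_ov = 1.19 V, so the device is actually in triode.
In triode I_D = k_n[V_ov V_DS − ½ V_DS²] and I_D = (V_DD − V_DS)/R_D. Equating: 1.83 V_DS² − 5.353 V_DS + 2.38 = 0, giving V_DS = 0.547 V (the root below V_ov).
I_D = (2.38 − 0.547) / 13.4 = 0.137 mA.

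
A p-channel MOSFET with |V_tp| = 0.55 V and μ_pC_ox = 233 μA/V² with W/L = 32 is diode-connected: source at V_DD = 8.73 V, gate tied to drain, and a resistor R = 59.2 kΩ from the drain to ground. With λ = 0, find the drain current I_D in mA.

I_D = 0.135 mA

With gate tied to drain, V_SG = V_SD ≥ V_SG − |V_tp|, so the device is in saturation.
k_p = μ_pC_ox · (W/L) = 7.456 mA/V².
KCL at the drain: ½ k_p (V_SG − |V_tp|)² = (V_DD − V_SG)/R.
Let x = V_SG − 0.55. Then 221 x² + x − 8.18 = 0, giving x = 0.19 V (positive root), so V_SG = 0.74 V.
I_D = (V_DD − V_SG)/R = (8.73 − 0.74) / 59.2 = 0.135 mA.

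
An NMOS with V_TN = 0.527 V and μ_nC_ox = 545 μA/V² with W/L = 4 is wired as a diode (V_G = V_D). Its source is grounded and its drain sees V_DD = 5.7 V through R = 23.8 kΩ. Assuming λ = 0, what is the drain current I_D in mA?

I_D = 0.199 mA

With gate tied to drain, V_GS = V_DS ≥ V_GS − V_TN, so the device is in saturation.
k_n = μ_nC_ox · (W/L) = 2.18 mA/V².
KCL at the drain: ½ k_n (V_GS − V_TN)² = (V_DD − V_GS)/R.
Let x = V_GS − 0.527. Then 25.9 x² + x − 5.173 = 0, giving x = 0.428 V (positive root), so V_GS = 0.955 V.
I_D = (V_DD − V_GS)/R = (5.7 − 0.955) / 23.8 = 0.199 mA.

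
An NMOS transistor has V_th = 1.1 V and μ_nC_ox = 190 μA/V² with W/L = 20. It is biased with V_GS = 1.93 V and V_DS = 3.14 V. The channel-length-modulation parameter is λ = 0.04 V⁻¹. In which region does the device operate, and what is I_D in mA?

k_n = μ_nC_ox · (W/L) = 3.8 mA/V².
V_ov = V_GS − V_th = 1.93 − 1.1 = 0.83 V.
Since V_DS = 3.14 V ≥ V_ov = 0.83 V, the device is in saturation.
I_D = ½ k_n V_ov² (1 + λ V_DS) = 0.5 × 3.8 × 0.83² × (1 + 0.04 × 3.14) = 1.47 mA.

Saturation; I_D = 1.47 mA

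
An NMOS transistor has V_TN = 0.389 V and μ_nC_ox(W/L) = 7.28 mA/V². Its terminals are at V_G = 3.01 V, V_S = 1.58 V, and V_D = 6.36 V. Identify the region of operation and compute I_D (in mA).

V_GS = V_G − V_S = 3.01 − 1.58 = 1.43 V; V_DS = V_D − V_S = 6.36 − 1.58 = 4.78 V.
V_ov = V_GS − V_TN = 1.43 − 0.389 = 1.04 V.
Since V_DS = 4.78 V ≥ V_ov = 1.04 V, the device is in saturation.
I_D = ½ k_n V_ov² = 0.5 × 7.28 × 1.04² = 3.94 mA.

Saturation; I_D = 3.94 mA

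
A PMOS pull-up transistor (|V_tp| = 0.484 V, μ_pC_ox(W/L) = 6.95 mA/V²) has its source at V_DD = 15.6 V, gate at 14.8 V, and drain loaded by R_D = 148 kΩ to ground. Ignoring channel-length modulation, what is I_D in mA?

I_D = 0.105 mA

V_SG = V_DD − V_G = 15.6 − 14.8 = 0.8 V, so V_ov = 0.8 − 0.484 = 0.316 V.
Assume saturation: I_D = ½ k_p V_ov² = 0.5 × 6.95 × 0.316² = 0.347 mA, giving V_SD = V_DD − I_D R_D = 15.6 − 0.347 × 148 = -35.8 V.
But -35.8 V < V_ov = 0.316 V, so the device is actually in triode.
In triode I_D = k_p[V_ov V_SD − ½ V_SD²] and I_D = (V_DD − V_SD)/R_D. Equating: 514 V_SD² − 326 V_SD + 15.6 = 0, giving V_SD = 0.0521 V (the root below V_ov).
I_D = (15.6 − 0.0521) / 148 = 0.105 mA.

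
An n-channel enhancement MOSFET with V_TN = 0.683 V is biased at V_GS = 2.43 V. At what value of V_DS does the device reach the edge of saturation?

V_DS,sat = 1.75 V

The boundary between triode and saturation is V_DS = V_GS − V_TN = V_ov.
V_ov = 2.43 − 0.683 = 1.75 V.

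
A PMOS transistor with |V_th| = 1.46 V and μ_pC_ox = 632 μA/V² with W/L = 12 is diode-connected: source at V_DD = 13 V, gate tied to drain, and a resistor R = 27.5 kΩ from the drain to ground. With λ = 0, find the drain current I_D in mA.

I_D = 0.408 mA

With gate tied to drain, V_SG = V_SD ≥ V_SG − |V_th|, so the device is in saturation.
k_p = μ_pC_ox · (W/L) = 7.584 mA/V².
KCL at the drain: ½ k_p (V_SG − |V_th|)² = (V_DD − V_SG)/R.
Let x = V_SG − 1.46. Then 104 x² + x − 11.54 = 0, giving x = 0.328 V (positive root), so V_SG = 1.79 V.
I_D = (V_DD − V_SG)/R = (13 − 1.79) / 27.5 = 0.408 mA.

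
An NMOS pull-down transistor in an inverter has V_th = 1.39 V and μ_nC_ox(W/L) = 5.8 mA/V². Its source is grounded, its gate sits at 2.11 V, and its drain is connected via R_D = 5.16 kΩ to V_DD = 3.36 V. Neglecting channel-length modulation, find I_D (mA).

V_GS = V_G = 2.11 V, so V_ov = 2.11 − 1.39 = 0.72 V.
Assume saturation: I_D = ½ k_n V_ov² = 0.5 × 5.8 × 0.72² = 1.5 mA, giving V_DS = V_DD − I_D R_D = 3.36 − 1.5 × 5.16 = -4.4 V.
But -4.4 V < V_ov = 0.72 V, so the device is actually in triode.
In triode I_D = k_n[V_ov V_DS − ½ V_DS²] and I_D = (V_DD − V_DS)/R_D. Equating: 15 V_DS² − 22.55 V_DS + 3.36 = 0, giving V_DS = 0.168 V (the root below V_ov).
I_D = (3.36 − 0.168) / 5.16 = 0.619 mA.

I_D = 0.619 mA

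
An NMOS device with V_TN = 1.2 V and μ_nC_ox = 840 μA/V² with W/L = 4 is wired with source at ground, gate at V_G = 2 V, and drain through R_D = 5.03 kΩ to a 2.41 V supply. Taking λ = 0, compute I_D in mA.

I_D = 0.442 mA

V_GS = V_G = 2 V, so V_ov = 2 − 1.2 = 0.8 V.
k_n = μ_nC_ox · (W/L) = 3.36 mA/V².
Assume saturation: I_D = ½ k_n V_ov² = 0.5 × 3.36 × 0.8² = 1.08 mA, giving V_DS = V_DD − I_D R_D = 2.41 − 1.08 × 5.03 = -3 V.
But -3 V < V_ov = 0.8 V, so the device is actually in triode.
In triode I_D = k_n[V_ov V_DS − ½ V_DS²] and I_D = (V_DD − V_DS)/R_D. Equating: 8.45 V_DS² − 14.52 V_DS + 2.41 = 0, giving V_DS = 0.186 V (the root below V_ov).
I_D = (2.41 − 0.186) / 5.03 = 0.442 mA.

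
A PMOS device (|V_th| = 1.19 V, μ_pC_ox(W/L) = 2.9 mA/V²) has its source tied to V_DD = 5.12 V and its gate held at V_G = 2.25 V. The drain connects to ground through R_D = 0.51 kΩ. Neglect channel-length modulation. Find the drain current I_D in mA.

V_SG = V_DD − V_G = 5.12 − 2.25 = 2.87 V, so V_ov = 2.87 − 1.19 = 1.68 V.
Assume saturation: I_D = ½ k_p V_ov² = 0.5 × 2.9 × 1.68² = 4.09 mA, giving V_SD = V_DD − I_D R_D = 5.12 − 4.09 × 0.51 = 3.03 V.
V_SD = 3.03 V ≥ V_ov = 1.68 V, confirming saturation.

I_D = 4.09 mA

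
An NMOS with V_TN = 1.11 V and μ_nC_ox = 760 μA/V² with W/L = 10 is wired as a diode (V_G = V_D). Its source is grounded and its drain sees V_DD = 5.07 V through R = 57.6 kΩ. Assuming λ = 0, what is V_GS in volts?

V_GS = 1.24 V

With gate tied to drain, V_GS = V_DS ≥ V_GS − V_TN, so the device is in saturation.
k_n = μ_nC_ox · (W/L) = 7.6 mA/V².
KCL at the drain: ½ k_n (V_GS − V_TN)² = (V_DD − V_GS)/R.
Let x = V_GS − 1.11. Then 219 x² + x − 3.96 = 0, giving x = 0.132 V (positive root), so V_GS = 1.24 V.
I_D = (V_DD − V_GS)/R = (5.07 − 1.24) / 57.6 = 0.0665 mA.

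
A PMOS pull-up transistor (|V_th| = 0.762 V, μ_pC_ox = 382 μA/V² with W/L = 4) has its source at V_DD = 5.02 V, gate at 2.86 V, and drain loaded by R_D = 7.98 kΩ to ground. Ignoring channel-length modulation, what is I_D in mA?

I_D = 0.590 mA

V_SG = V_DD − V_G = 5.02 − 2.86 = 2.16 V, so V_ov = 2.16 − 0.762 = 1.4 V.
k_p = μ_pC_ox · (W/L) = 1.528 mA/V².
Assume saturation: I_D = ½ k_p V_ov² = 0.5 × 1.528 × 1.4² = 1.49 mA, giving V_SD = V_DD − I_D R_D = 5.02 − 1.49 × 7.98 = -6.9 V.
But -6.9 V < V_ov = 1.4 V, so the device is actually in triode.
In triode I_D = k_p[V_ov V_SD − ½ V_SD²] and I_D = (V_DD − V_SD)/R_D. Equating: 6.1 V_SD² − 18.05 V_SD + 5.02 = 0, giving V_SD = 0.311 V (the root below V_ov).
I_D = (5.02 − 0.311) / 7.98 = 0.59 mA.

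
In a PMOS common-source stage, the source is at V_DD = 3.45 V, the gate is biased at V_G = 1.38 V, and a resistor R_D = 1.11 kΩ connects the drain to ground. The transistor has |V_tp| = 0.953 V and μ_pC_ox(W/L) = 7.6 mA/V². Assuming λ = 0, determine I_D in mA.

V_SG = V_DD − V_G = 3.45 − 1.38 = 2.07 V, so V_ov = 2.07 − 0.953 = 1.12 V.
Assume saturation: I_D = ½ k_p V_ov² = 0.5 × 7.6 × 1.12² = 4.74 mA, giving V_SD = V_DD − I_D R_D = 3.45 − 4.74 × 1.11 = -1.81 V.
But -1.81 V < V_ov = 1.12 V, so the device is actually in triode.
In triode I_D = k_p[V_ov V_SD − ½ V_SD²] and I_D = (V_DD − V_SD)/R_D. Equating: 4.22 V_SD² − 10.42 V_SD + 3.45 = 0, giving V_SD = 0.394 V (the root below V_ov).
I_D = (3.45 − 0.394) / 1.11 = 2.75 mA.

I_D = 2.75 mA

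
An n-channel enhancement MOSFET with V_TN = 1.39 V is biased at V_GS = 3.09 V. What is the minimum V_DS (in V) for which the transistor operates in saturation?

The boundary between triode and saturation is V_DS = V_GS − V_TN = V_ov.
V_ov = 3.09 − 1.39 = 1.7 V.

V_DS,sat = 1.70 V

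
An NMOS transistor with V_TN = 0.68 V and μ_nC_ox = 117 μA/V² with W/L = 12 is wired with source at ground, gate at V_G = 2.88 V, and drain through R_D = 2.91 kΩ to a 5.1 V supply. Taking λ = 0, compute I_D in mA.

V_GS = V_G = 2.88 V, so V_ov = 2.88 − 0.68 = 2.2 V.
k_n = μ_nC_ox · (W/L) = 1.404 mA/V².
Assume saturation: I_D = ½ k_n V_ov² = 0.5 × 1.404 × 2.2² = 3.4 mA, giving V_DS = V_DD − I_D R_D = 5.1 − 3.4 × 2.91 = -4.79 V.
But -4.79 V < V_ov = 2.2 V, so the device is actually in triode.
In triode I_D = k_n[V_ov V_DS − ½ V_DS²] and I_D = (V_DD − V_DS)/R_D. Equating: 2.04 V_DS² − 9.988 V_DS + 5.1 = 0, giving V_DS = 0.579 V (the root below V_ov).
I_D = (5.1 − 0.579) / 2.91 = 1.55 mA.

I_D = 1.55 mA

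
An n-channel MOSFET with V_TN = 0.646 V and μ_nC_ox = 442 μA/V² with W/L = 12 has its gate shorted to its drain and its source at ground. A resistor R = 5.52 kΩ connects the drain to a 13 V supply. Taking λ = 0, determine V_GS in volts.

V_GS = 1.53 V

With gate tied to drain, V_GS = V_DS ≥ V_GS − V_TN, so the device is in saturation.
k_n = μ_nC_ox · (W/L) = 5.304 mA/V².
KCL at the drain: ½ k_n (V_GS − V_TN)² = (V_DD − V_GS)/R.
Let x = V_GS − 0.646. Then 14.6 x² + x − 12.35 = 0, giving x = 0.885 V (positive root), so V_GS = 1.53 V.
I_D = (V_DD − V_GS)/R = (13 − 1.53) / 5.52 = 2.08 mA.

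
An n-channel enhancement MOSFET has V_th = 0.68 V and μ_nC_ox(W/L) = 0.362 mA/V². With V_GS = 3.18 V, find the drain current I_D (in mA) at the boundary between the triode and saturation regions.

At the boundary V_DS = V_ov = V_GS − V_th = 3.18 − 0.68 = 2.5 V.
I_D = ½ k_n V_ov² = 0.5 × 0.362 × 2.5² = 1.13 mA.

I_D = 1.13 mA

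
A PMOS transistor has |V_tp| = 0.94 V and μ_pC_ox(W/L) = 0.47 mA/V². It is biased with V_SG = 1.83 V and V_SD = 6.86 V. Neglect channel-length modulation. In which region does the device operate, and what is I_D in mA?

V_ov = V_SG − |V_tp| = 1.83 − 0.94 = 0.89 V.
Since V_SD = 6.86 V ≥ V_ov = 0.89 V, the device is in saturation.
I_D = ½ k_p V_ov² = 0.5 × 0.47 × 0.89² = 0.186 mA.

Saturation; I_D = 0.186 mA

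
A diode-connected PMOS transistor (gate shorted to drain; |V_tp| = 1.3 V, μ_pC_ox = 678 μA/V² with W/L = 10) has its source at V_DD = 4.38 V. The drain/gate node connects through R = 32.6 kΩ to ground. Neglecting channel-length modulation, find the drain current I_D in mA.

I_D = 0.0895 mA

With gate tied to drain, V_SG = V_SD ≥ V_SG − |V_tp|, so the device is in saturation.
k_p = μ_pC_ox · (W/L) = 6.78 mA/V².
KCL at the drain: ½ k_p (V_SG − |V_tp|)² = (V_DD − V_SG)/R.
Let x = V_SG − 1.3. Then 111 x² + x − 3.08 = 0, giving x = 0.162 V (positive root), so V_SG = 1.46 V.
I_D = (V_DD − V_SG)/R = (4.38 − 1.46) / 32.6 = 0.0895 mA.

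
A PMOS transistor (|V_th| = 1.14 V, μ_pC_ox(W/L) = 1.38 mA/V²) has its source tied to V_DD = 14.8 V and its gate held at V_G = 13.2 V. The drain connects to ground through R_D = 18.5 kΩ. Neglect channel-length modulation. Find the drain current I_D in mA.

V_SG = V_DD − V_G = 14.8 − 13.2 = 1.6 V, so V_ov = 1.6 − 1.14 = 0.46 V.
Assume saturation: I_D = ½ k_p V_ov² = 0.5 × 1.38 × 0.46² = 0.146 mA, giving V_SD = V_DD − I_D R_D = 14.8 − 0.146 × 18.5 = 12.1 V.
V_SD = 12.1 V ≥ V_ov = 0.46 V, confirming saturation.

I_D = 0.146 mA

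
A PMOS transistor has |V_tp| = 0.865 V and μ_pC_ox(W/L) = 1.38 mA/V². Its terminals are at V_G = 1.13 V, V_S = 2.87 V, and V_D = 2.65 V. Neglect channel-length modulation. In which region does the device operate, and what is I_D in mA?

Triode; I_D = 0.232 mA

V_SG = V_S − V_G = 2.87 − 1.13 = 1.74 V; V_SD = V_S − V_D = 2.87 − 2.65 = 0.22 V.
V_ov = V_SG − |V_tp| = 1.74 − 0.865 = 0.875 V.
Since V_SD = 0.22 V < V_ov = 0.875 V, the device is in the triode region.
I_D = k_p [V_ov · V_SD − ½ V_SD²] = 1.38 × [0.875 × 0.22 − 0.5 × 0.22²] = 0.232 mA.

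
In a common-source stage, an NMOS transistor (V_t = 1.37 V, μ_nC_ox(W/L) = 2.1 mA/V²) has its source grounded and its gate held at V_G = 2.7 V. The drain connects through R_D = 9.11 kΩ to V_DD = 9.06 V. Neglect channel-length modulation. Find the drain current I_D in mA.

I_D = 0.951 mA

V_GS = V_G = 2.7 V, so V_ov = 2.7 − 1.37 = 1.33 V.
Assume saturation: I_D = ½ k_n V_ov² = 0.5 × 2.1 × 1.33² = 1.86 mA, giving V_DS = V_DD − I_D R_D = 9.06 − 1.86 × 9.11 = -7.86 V.
But -7.86 V < V_ov = 1.33 V, so the device is actually in triode.
In triode I_D = k_n[V_ov V_DS − ½ V_DS²] and I_D = (V_DD − V_DS)/R_D. Equating: 9.57 V_DS² − 26.44 V_DS + 9.06 = 0, giving V_DS = 0.401 V (the root below V_ov).
I_D = (9.06 − 0.401) / 9.11 = 0.951 mA.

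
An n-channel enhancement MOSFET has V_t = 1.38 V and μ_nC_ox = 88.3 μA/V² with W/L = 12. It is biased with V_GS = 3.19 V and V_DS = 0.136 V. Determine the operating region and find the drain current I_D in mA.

Triode; I_D = 0.251 mA

k_n = μ_nC_ox · (W/L) = 1.06 mA/V².
V_ov = V_GS − V_t = 3.19 − 1.38 = 1.81 V.
Since V_DS = 0.136 V < V_ov = 1.81 V, the device is in the triode region.
I_D = k_n [V_ov · V_DS − ½ V_DS²] = 1.06 × [1.81 × 0.136 − 0.5 × 0.136²] = 0.251 mA.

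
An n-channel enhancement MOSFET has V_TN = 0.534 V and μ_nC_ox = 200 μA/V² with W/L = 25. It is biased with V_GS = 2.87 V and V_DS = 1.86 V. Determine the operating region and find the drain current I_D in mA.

Triode; I_D = 13.1 mA

k_n = μ_nC_ox · (W/L) = 5 mA/V².
V_ov = V_GS − V_TN = 2.87 − 0.534 = 2.34 V.
Since V_DS = 1.86 V < V_ov = 2.34 V, the device is in the triode region.
I_D = k_n [V_ov · V_DS − ½ V_DS²] = 5 × [2.34 × 1.86 − 0.5 × 1.86²] = 13.1 mA.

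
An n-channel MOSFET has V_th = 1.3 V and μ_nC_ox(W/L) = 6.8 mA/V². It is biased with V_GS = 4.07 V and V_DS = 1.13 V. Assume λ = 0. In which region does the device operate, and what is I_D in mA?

V_ov = V_GS − V_th = 4.07 − 1.3 = 2.77 V.
Since V_DS = 1.13 V < V_ov = 2.77 V, the device is in the triode region.
I_D = k_n [V_ov · V_DS − ½ V_DS²] = 6.8 × [2.77 × 1.13 − 0.5 × 1.13²] = 16.9 mA.

Triode; I_D = 16.9 mA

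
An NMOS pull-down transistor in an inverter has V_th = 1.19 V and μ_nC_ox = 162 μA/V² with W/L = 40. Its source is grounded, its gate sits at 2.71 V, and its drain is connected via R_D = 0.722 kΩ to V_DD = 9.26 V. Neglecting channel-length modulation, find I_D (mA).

I_D = 7.49 mA

V_GS = V_G = 2.71 V, so V_ov = 2.71 − 1.19 = 1.52 V.
k_n = μ_nC_ox · (W/L) = 6.48 mA/V².
Assume saturation: I_D = ½ k_n V_ov² = 0.5 × 6.48 × 1.52² = 7.49 mA, giving V_DS = V_DD − I_D R_D = 9.26 − 7.49 × 0.722 = 3.86 V.
V_DS = 3.86 V ≥ V_ov = 1.52 V, confirming saturation.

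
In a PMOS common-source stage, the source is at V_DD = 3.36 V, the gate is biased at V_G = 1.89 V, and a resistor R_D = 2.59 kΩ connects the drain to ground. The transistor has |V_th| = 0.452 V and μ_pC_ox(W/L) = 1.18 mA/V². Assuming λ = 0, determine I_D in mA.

V_SG = V_DD − V_G = 3.36 − 1.89 = 1.47 V, so V_ov = 1.47 − 0.452 = 1.02 V.
Assume saturation: I_D = ½ k_p V_ov² = 0.5 × 1.18 × 1.02² = 0.611 mA, giving V_SD = V_DD − I_D R_D = 3.36 − 0.611 × 2.59 = 1.78 V.
V_SD = 1.78 V ≥ V_ov = 1.02 V, confirming saturation.

I_D = 0.611 mA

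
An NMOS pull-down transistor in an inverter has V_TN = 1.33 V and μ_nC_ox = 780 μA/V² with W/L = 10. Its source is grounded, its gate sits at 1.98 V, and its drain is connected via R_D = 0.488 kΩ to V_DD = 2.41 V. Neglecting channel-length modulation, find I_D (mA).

V_GS = V_G = 1.98 V, so V_ov = 1.98 − 1.33 = 0.65 V.
k_n = μ_nC_ox · (W/L) = 7.8 mA/V².
Assume saturation: I_D = ½ k_n V_ov² = 0.5 × 7.8 × 0.65² = 1.65 mA, giving V_DS = V_DD − I_D R_D = 2.41 − 1.65 × 0.488 = 1.61 V.
V_DS = 1.61 V ≥ V_ov = 0.65 V, confirming saturation.

I_D = 1.65 mA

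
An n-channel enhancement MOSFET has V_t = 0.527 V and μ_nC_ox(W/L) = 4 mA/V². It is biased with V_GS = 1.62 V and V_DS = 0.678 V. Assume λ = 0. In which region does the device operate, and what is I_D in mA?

Triode; I_D = 2.04 mA

V_ov = V_GS − V_t = 1.62 − 0.527 = 1.09 V.
Since V_DS = 0.678 V < V_ov = 1.09 V, the device is in the triode region.
I_D = k_n [V_ov · V_DS − ½ V_DS²] = 4 × [1.09 × 0.678 − 0.5 × 0.678²] = 2.04 mA.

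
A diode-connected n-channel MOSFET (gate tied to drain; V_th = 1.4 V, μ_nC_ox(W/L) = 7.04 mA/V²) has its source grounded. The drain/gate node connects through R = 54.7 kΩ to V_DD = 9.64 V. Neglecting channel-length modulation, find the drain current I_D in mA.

I_D = 0.147 mA

With gate tied to drain, V_GS = V_DS ≥ V_GS − V_th, so the device is in saturation.
KCL at the drain: ½ k_n (V_GS − V_th)² = (V_DD − V_GS)/R.
Let x = V_GS − 1.4. Then 193 x² + x − 8.24 = 0, giving x = 0.204 V (positive root), so V_GS = 1.6 V.
I_D = (V_DD − V_GS)/R = (9.64 − 1.6) / 54.7 = 0.147 mA.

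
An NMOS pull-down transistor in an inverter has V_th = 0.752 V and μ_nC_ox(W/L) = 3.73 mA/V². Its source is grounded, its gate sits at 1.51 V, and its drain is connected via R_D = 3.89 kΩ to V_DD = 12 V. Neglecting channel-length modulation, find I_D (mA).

V_GS = V_G = 1.51 V, so V_ov = 1.51 − 0.752 = 0.758 V.
Assume saturation: I_D = ½ k_n V_ov² = 0.5 × 3.73 × 0.758² = 1.07 mA, giving V_DS = V_DD − I_D R_D = 12 − 1.07 × 3.89 = 7.83 V.
V_DS = 7.83 V ≥ V_ov = 0.758 V, confirming saturation.

I_D = 1.07 mA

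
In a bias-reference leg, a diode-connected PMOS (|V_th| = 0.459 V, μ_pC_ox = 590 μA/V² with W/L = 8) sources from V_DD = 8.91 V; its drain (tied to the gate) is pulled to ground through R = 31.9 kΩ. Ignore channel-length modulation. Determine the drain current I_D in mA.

I_D = 0.255 mA

With gate tied to drain, V_SG = V_SD ≥ V_SG − |V_th|, so the device is in saturation.
k_p = μ_pC_ox · (W/L) = 4.72 mA/V².
KCL at the drain: ½ k_p (V_SG − |V_th|)² = (V_DD − V_SG)/R.
Let x = V_SG − 0.459. Then 75.3 x² + x − 8.451 = 0, giving x = 0.328 V (positive root), so V_SG = 0.787 V.
I_D = (V_DD − V_SG)/R = (8.91 − 0.787) / 31.9 = 0.255 mA.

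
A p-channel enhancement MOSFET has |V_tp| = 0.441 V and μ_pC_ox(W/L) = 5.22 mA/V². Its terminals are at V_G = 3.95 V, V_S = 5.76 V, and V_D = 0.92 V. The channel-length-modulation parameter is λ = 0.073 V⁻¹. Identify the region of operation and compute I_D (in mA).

Saturation; I_D = 6.62 mA

V_SG = V_S − V_G = 5.76 − 3.95 = 1.81 V; V_SD = V_S − V_D = 5.76 − 0.92 = 4.84 V.
V_ov = V_SG − |V_tp| = 1.81 − 0.441 = 1.37 V.
Since V_SD = 4.84 V ≥ V_ov = 1.37 V, the device is in saturation.
I_D = ½ k_p V_ov² (1 + λ V_SD) = 0.5 × 5.22 × 1.37² × (1 + 0.073 × 4.84) = 6.62 mA.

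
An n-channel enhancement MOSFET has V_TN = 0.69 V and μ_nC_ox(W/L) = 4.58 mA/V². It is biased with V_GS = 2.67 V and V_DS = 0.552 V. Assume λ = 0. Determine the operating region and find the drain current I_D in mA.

Triode; I_D = 4.31 mA

V_ov = V_GS − V_TN = 2.67 − 0.69 = 1.98 V.
Since V_DS = 0.552 V < V_ov = 1.98 V, the device is in the triode region.
I_D = k_n [V_ov · V_DS − ½ V_DS²] = 4.58 × [1.98 × 0.552 − 0.5 × 0.552²] = 4.31 mA.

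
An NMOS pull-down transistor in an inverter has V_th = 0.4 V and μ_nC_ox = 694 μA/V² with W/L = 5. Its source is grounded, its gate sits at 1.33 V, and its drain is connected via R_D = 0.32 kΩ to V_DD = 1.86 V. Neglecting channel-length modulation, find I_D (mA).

V_GS = V_G = 1.33 V, so V_ov = 1.33 − 0.4 = 0.93 V.
k_n = μ_nC_ox · (W/L) = 3.47 mA/V².
Assume saturation: I_D = ½ k_n V_ov² = 0.5 × 3.47 × 0.93² = 1.5 mA, giving V_DS = V_DD − I_D R_D = 1.86 − 1.5 × 0.32 = 1.38 V.
V_DS = 1.38 V ≥ V_ov = 0.93 V, confirming saturation.

I_D = 1.50 mA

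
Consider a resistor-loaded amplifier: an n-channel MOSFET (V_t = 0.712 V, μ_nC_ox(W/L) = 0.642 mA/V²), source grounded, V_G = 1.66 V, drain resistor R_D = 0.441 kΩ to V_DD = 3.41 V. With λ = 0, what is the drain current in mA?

I_D = 0.288 mA

V_GS = V_G = 1.66 V, so V_ov = 1.66 − 0.712 = 0.948 V.
Assume saturation: I_D = ½ k_n V_ov² = 0.5 × 0.642 × 0.948² = 0.288 mA, giving V_DS = V_DD − I_D R_D = 3.41 − 0.288 × 0.441 = 3.28 V.
V_DS = 3.28 V ≥ V_ov = 0.948 V, confirming saturation.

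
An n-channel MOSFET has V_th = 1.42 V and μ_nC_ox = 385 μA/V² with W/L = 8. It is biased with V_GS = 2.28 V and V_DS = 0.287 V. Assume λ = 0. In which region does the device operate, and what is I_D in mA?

k_n = μ_nC_ox · (W/L) = 3.08 mA/V².
V_ov = V_GS − V_th = 2.28 − 1.42 = 0.86 V.
Since V_DS = 0.287 V < V_ov = 0.86 V, the device is in the triode region.
I_D = k_n [V_ov · V_DS − ½ V_DS²] = 3.08 × [0.86 × 0.287 − 0.5 × 0.287²] = 0.633 mA.

Triode; I_D = 0.633 mA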